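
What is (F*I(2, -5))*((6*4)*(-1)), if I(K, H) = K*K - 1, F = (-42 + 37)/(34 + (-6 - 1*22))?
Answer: 60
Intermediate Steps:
F = -5/6 (F = -5/(34 + (-6 - 22)) = -5/(34 - 28) = -5/6 ≈ -0.83333)
I(K, H) = -1 + K**2 (I(K, H) = K**2 - 1 = -1 + K**2)
(F*I(2, -5))*((6*4)*(-1)) = (-5*(-1 + 2**2)/6)*((6*4)*(-1)) = (-5*(-1 + 4)/6)*(24*(-1)) = -5/6*3*(-24) = -5/2*(-24) = 60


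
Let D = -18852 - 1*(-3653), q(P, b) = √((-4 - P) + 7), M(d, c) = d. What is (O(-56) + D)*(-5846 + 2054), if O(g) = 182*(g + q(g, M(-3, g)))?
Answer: 96282672 - 690144*√59 ≈ 9.0982e+7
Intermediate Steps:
q(P, b) = √(3 - P)
O(g) = 182*g + 182*√(3 - g) (O(g) = 182*(g + √(3 - g)) = 182*g + 182*√(3 - g))
D = -15199 (D = -18852 + 3653 = -15199)
(O(-56) + D)*(-5846 + 2054) = ((182*(-56) + 182*√(3 - 1*(-56))) - 15199)*(-5846 + 2054) = ((-10192 + 182*√(3 + 56)) - 15199)*(-3792) = ((-10192 + 182*√59) - 15199)*(-3792) = (-25391 + 182*√59)*(-3792) = 96282672 - 690144*√59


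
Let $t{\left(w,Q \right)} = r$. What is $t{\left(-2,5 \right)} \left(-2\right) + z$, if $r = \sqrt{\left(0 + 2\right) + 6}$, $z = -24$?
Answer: $-24 - 4 \sqrt{2} \approx -29.657$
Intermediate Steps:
$r = 2 \sqrt{2}$ ($r = \sqrt{2 + 6} = \sqrt{8} = 2 \sqrt{2} \approx 2.8284$)
$t{\left(w,Q \right)} = 2 \sqrt{2}$
$t{\left(-2,5 \right)} \left(-2\right) + z = 2 \sqrt{2} \left(-2\right) - 24 = - 4 \sqrt{2} - 24 = -24 - 4 \sqrt{2}$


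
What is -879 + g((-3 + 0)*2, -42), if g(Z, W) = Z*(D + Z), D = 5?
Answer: -873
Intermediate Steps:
g(Z, W) = Z*(5 + Z)
-879 + g((-3 + 0)*2, -42) = -879 + ((-3 + 0)*2)*(5 + (-3 + 0)*2) = -879 + (-3*2)*(5 - 3*2) = -879 - 6*(5 - 6) = -879 - 6*(-1) = -879 + 6 = -873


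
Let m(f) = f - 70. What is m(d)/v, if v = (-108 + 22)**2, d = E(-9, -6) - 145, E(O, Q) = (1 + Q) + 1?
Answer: -219/7396 ≈ -0.029611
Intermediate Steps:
E(O, Q) = 2 + Q
d = -149 (d = (2 - 6) - 145 = -4 - 145 = -149)
m(f) = -70 + f
v = 7396 (v = (-86)**2 = 7396)
m(d)/v = (-70 - 149)/7396 = -219*1/7396 = -219/7396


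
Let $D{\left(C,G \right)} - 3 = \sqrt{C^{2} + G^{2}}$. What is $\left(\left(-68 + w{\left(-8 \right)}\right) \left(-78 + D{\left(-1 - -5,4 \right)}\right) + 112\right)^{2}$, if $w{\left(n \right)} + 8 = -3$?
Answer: $36645081 - 3815384 \sqrt{2} \approx 3.1249 \cdot 10^{7}$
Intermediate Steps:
$w{\left(n \right)} = -11$ ($w{\left(n \right)} = -8 - 3 = -11$)
$D{\left(C,G \right)} = 3 + \sqrt{C^{2} + G^{2}}$
$\left(\left(-68 + w{\left(-8 \right)}\right) \left(-78 + D{\left(-1 - -5,4 \right)}\right) + 112\right)^{2} = \left(\left(-68 - 11\right) \left(-78 + \left(3 + \sqrt{\left(-1 - -5\right)^{2} + 4^{2}}\right)\right) + 112\right)^{2} = \left(- 79 \left(-78 + \left(3 + \sqrt{\left(-1 + 5\right)^{2} + 16}\right)\right) + 112\right)^{2} = \left(- 79 \left(-78 + \left(3 + \sqrt{4^{2} + 16}\right)\right) + 112\right)^{2} = \left(- 79 \left(-78 + \left(3 + \sqrt{16 + 16}\right)\right) + 112\right)^{2} = \left(- 79 \left(-78 + \left(3 + \sqrt{32}\right)\right) + 112\right)^{2} = \left(- 79 \left(-78 + \left(3 + 4 \sqrt{2}\right)\right) + 112\right)^{2} = \left(- 79 \left(-75 + 4 \sqrt{2}\right) + 112\right)^{2} = \left(\left(5925 - 316 \sqrt{2}\right) + 112\right)^{2} = \left(6037 - 316 \sqrt{2}\right)^{2}$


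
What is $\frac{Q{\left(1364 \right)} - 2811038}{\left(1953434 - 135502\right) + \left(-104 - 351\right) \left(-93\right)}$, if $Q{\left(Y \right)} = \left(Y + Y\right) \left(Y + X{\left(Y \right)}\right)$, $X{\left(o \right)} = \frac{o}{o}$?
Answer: $\frac{912682}{1860247} \approx 0.49062$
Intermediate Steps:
$X{\left(o \right)} = 1$
$Q{\left(Y \right)} = 2 Y \left(1 + Y\right)$ ($Q{\left(Y \right)} = \left(Y + Y\right) \left(Y + 1\right) = 2 Y \left(1 + Y\right)$)
$\frac{Q{\left(1364 \right)} - 2811038}{\left(1953434 - 135502\right) + \left(-104 - 351\right) \left(-93\right)} = \frac{2 \cdot 1364 \left(1 + 1364\right) - 2811038}{\left(1953434 - 135502\right) + \left(-104 - 351\right) \left(-93\right)} = \frac{2 \cdot 1364 \cdot 1365 - 2811038}{1817932 - -42315} = \frac{3723720 - 2811038}{1817932 + 42315} = \frac{912682}{1860247}$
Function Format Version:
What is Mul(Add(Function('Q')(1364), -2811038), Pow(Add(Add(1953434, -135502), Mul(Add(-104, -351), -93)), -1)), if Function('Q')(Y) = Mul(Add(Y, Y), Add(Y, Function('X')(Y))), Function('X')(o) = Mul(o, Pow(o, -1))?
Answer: Rational(912682, 1860247) ≈ 0.49062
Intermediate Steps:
Function('X')(o) = 1
Function('Q')(Y) = Mul(2, Y, Add(1, Y)) (Function('Q')(Y) = Mul(Add(Y, Y), Add(Y, 1)) = Mul(Mul(2, Y), Add(1, Y)) = Mul(2, Y, Add(1, Y)))
Mul(Add(Function('Q')(1364), -2811038), Pow(Add(Add(1953434, -135502), Mul(Add(-104, -351), -93)), -1)) = Mul(Add(Mul(2, 1364, Add(1, 1364)), -2811038), Pow(Add(Add(1953434, -135502), Mul(Add(-104, -351), -93)), -1)) = Mul(Add(Mul(2, 1364, 1365), -2811038), Pow(Add(1817932, Mul(-455, -93)), -1)) = Mul(Add(3723720, -2811038), Pow(Add(1817932, 42315), -1)) = Mul(912682, Pow(1860247, -1)) = Mul(912682, Rational(1, 1860247)) = Rational(912682, 1860247)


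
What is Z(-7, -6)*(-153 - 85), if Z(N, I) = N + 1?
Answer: 1428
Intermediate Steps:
Z(N, I) = 1 + N
Z(-7, -6)*(-153 - 85) = (1 - 7)*(-153 - 85) = -6*(-238) = 1428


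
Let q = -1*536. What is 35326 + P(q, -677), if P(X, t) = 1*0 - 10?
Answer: 35316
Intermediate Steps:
q = -536
P(X, t) = -10 (P(X, t) = 0 - 10 = -10)
35326 + P(q, -677) = 35326 - 10 = 35316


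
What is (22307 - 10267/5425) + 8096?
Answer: 164926008/5425 ≈ 30401.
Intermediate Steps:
(22307 - 10267/5425) + 8096 = 121005208/5425 + 8096 = 164926008/5425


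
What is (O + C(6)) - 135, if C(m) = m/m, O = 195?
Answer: 61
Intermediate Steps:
C(m) = 1
(O + C(6)) - 135 = (195 + 1) - 135 = 196 - 135 = 61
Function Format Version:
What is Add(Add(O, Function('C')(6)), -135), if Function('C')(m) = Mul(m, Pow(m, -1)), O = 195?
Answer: 61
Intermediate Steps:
Function('C')(m) = 1
Add(Add(O, Function('C')(6)), -135) = Add(Add(195, 1), -135) = Add(196, -135) = 61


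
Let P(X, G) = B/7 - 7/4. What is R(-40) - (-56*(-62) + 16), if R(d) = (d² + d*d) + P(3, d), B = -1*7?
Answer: -1163/4 ≈ -290.75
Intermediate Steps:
B = -7
P(X, G) = -11/4 (P(X, G) = -7/7 - 7/4 = -7*⅐ - 7*¼ = -1 - 7/4 = -11/4)
R(d) = -11/4 + 2*d² (R(d) = (d² + d*d) - 11/4 = (d² + d²) - 11/4 = 2*d² - 11/4 = -11/4 + 2*d²)
R(-40) - (-56*(-62) + 16) = (-11/4 + 2*(-40)²) - (-56*(-62) + 16) = (-11/4 + 2*1600) - (3472 + 16) = (-11/4 + 3200) - 1*3488 = 12789/4 - 3488 = -1163/4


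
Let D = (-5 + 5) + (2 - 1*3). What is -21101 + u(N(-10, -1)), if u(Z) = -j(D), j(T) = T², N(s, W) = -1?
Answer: -21102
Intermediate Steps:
D = -1 (D = 0 + (2 - 3) = 0 - 1 = -1)
u(Z) = -1 (u(Z) = -1*(-1)² = -1*1 = -1)
-21101 + u(N(-10, -1)) = -21101 - 1 = -21102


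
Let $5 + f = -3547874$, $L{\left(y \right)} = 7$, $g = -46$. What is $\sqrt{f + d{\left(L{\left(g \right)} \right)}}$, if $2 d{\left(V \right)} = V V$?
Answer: $\frac{i \sqrt{14191418}}{2} \approx 1883.6 i$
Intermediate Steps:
$d{\left(V \right)} = \frac{V^{2}}{2}$ ($d{\left(V \right)} = \frac{V V}{2} = \frac{V^{2}}{2}$)
$f = -3547879$ ($f = -5 - 3547874 = -3547879$)
$\sqrt{f + d{\left(L{\left(g \right)} \right)}} = \sqrt{-3547879 + \frac{7^{2}}{2}} = \sqrt{-3547879 + \frac{1}{2} \cdot 49} = \sqrt{-3547879 + \frac{49}{2}} = \sqrt{- \frac{7095709}{2}} = \frac{i \sqrt{14191418}}{2}$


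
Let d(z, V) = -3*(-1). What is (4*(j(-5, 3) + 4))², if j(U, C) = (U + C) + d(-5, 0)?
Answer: 400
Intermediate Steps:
d(z, V) = 3
j(U, C) = 3 + C + U (j(U, C) = (U + C) + 3 = (C + U) + 3 = 3 + C + U)
(4*(j(-5, 3) + 4))² = (4*((3 + 3 - 5) + 4))² = (4*(1 + 4))² = (4*5)² = 20² = 400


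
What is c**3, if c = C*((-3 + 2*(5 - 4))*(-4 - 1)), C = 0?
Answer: 0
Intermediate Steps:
c = 0 (c = 0*((-3 + 2*(5 - 4))*(-4 - 1)) = 0*((-3 + 2*1)*(-5)) = 0*((-3 + 2)*(-5)) = 0*(-1*(-5)) = 0*5 = 0)
c**3 = 0**3 = 0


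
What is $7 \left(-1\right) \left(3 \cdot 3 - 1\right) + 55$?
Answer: $-1$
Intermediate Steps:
$7 \left(-1\right) \left(3 \cdot 3 - 1\right) + 55 = - 7 \left(9 - 1\right) + 55 = \left(-7\right) 8 + 55 = -56 + 55 = -1$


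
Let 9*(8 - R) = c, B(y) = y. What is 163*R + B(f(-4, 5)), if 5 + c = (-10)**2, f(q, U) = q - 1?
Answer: -3794/9 ≈ -421.56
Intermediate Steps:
f(q, U) = -1 + q
c = 95 (c = -5 + (-10)**2 = -5 + 100 = 95)
R = -23/9 (R = 8 - 1/9*95 = 8 - 95/9 = -23/9 ≈ -2.5556)
163*R + B(f(-4, 5)) = 163*(-23/9) + (-1 - 4) = -3749/9 - 5 = -3794/9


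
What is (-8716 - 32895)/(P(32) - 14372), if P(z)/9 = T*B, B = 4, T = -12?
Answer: 41611/14804 ≈ 2.8108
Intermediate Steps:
P(z) = -432 (P(z) = 9*(-12*4) = 9*(-48) = -432)
(-8716 - 32895)/(P(32) - 14372) = (-8716 - 32895)/(-432 - 14372) = -41611/(-14804) = -41611*(-1/14804) = 41611/14804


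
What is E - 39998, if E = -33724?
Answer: -73722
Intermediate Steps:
E - 39998 = -33724 - 39998 = -73722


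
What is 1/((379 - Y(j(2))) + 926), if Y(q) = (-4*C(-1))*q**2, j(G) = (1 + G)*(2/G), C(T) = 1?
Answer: 1/1341 ≈ 0.00074571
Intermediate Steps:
j(G) = 2*(1 + G)/G
Y(q) = -4*q**2 (Y(q) = (-4*1)*q**2 = -4*q**2)
1/((379 - Y(j(2))) + 926) = 1/((379 - (-4)*(2 + 2/2)**2) + 926) = 1/((379 - (-4)*(2 + 2*(1/2))**2) + 926) = 1/((379 - (-4)*(2 + 1)**2) + 926) = 1/((379 - (-4)*3**2) + 926) = 1/((379 - (-4)*9) + 926) = 1/((379 - 1*(-36)) + 926) = 1/((379 + 36) + 926) = 1/(415 + 926) = 1/1341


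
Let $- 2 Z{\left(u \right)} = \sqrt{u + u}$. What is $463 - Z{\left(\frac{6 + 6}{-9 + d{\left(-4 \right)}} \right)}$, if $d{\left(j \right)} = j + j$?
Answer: $463 + \frac{i \sqrt{102}}{17} \approx 463.0 + 0.59409 i$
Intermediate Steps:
$d{\left(j \right)} = 2 j$
$Z{\left(u \right)} = - \frac{\sqrt{2} \sqrt{u}}{2}$ ($Z{\left(u \right)} = - \frac{\sqrt{u + u}}{2} = - \frac{\sqrt{2 u}}{2} = - \frac{\sqrt{2} \sqrt{u}}{2}$)
$463 - Z{\left(\frac{6 + 6}{-9 + d{\left(-4 \right)}} \right)} = 463 - - \frac{\sqrt{2} \sqrt{\frac{6 + 6}{-9 + 2 \left(-4\right)}}}{2} = 463 - - \frac{\sqrt{2} \sqrt{\frac{12}{-9 - 8}}}{2} = 463 - - \frac{\sqrt{2} \sqrt{\frac{12}{-17}}}{2} = 463 - - \frac{\sqrt{2} \sqrt{12 \left(- \frac{1}{17}\right)}}{2} = 463 - - \frac{\sqrt{2} \sqrt{- \frac{12}{17}}}{2} = 463 - - \frac{\sqrt{2} \frac{2 i \sqrt{51}}{17}}{2} = 463 - - \frac{i \sqrt{102}}{17} = 463 + \frac{i \sqrt{102}}{17}$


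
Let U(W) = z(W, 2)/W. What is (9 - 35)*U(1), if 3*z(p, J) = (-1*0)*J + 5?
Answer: -130/3 ≈ -43.333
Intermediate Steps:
z(p, J) = 5/3 (z(p, J) = ((-1*0)*J + 5)/3 = (0*J + 5)/3 = (0 + 5)/3 = (⅓)*5 = 5/3)
U(W) = 5/(3*W)
(9 - 35)*U(1) = (9 - 35)*((5/3)/1) = -130/3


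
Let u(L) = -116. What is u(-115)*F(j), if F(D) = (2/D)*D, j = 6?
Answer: -232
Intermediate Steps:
F(D) = 2
u(-115)*F(j) = -116*2 = -232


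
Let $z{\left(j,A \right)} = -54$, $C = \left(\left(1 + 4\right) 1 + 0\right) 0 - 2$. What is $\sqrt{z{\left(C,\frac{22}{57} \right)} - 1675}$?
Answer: $i \sqrt{1729} \approx 41.581 i$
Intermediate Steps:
$C = -2$ ($C = \left(5 \cdot 1 + 0\right) 0 - 2 = \left(5 + 0\right) 0 - 2 = 5 \cdot 0 - 2 = 0 - 2 = -2$)
$\sqrt{z{\left(C,\frac{22}{57} \right)} - 1675} = \sqrt{-54 - 1675} = \sqrt{-1729} = i \sqrt{1729}$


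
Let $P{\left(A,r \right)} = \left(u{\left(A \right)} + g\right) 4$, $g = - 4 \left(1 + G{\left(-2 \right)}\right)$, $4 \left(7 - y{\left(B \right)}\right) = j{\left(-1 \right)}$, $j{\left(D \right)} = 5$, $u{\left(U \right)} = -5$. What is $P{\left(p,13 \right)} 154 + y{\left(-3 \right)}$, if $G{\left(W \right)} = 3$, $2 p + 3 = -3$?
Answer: $- \frac{51721}{4} \approx -12930.0$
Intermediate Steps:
$p = -3$ ($p = - \frac{3}{2} + \frac{1}{2} \left(-3\right) = - \frac{3}{2} - \frac{3}{2} = -3$)
$y{\left(B \right)} = \frac{23}{4}$ ($y{\left(B \right)} = 7 - \frac{5}{4} = \frac{23}{4}$)
$g = -16$ ($g = - 4 \left(1 + 3\right) = \left(-4\right) 4 = -16$)
$P{\left(A,r \right)} = -84$ ($P{\left(A,r \right)} = \left(-5 - 16\right) 4 = \left(-21\right) 4 = -84$)
$P{\left(p,13 \right)} 154 + y{\left(-3 \right)} = \left(-84\right) 154 + \frac{23}{4} = -12936 + \frac{23}{4} = - \frac{51721}{4}$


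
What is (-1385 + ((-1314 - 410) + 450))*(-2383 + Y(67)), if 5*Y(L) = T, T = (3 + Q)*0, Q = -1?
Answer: 6336397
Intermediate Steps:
T = 0 (T = (3 - 1)*0 = 2*0 = 0)
Y(L) = 0 (Y(L) = (⅕)*0 = 0)
(-1385 + ((-1314 - 410) + 450))*(-2383 + Y(67)) = (-1385 + ((-1314 - 410) + 450))*(-2383 + 0) = (-1385 + (-1724 + 450))*(-2383) = (-1385 - 1274)*(-2383) = -2659*(-2383) = 6336397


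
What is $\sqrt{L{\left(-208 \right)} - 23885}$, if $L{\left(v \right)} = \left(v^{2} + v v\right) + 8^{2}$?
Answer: $\sqrt{62707} \approx 250.41$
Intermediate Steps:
$L{\left(v \right)} = 64 + 2 v^{2}$ ($L{\left(v \right)} = \left(v^{2} + v^{2}\right) + 64 = 2 v^{2} + 64 = 64 + 2 v^{2}$)
$\sqrt{L{\left(-208 \right)} - 23885} = \sqrt{\left(64 + 2 \left(-208\right)^{2}\right) - 23885} = \sqrt{\left(64 + 2 \cdot 43264\right) - 23885} = \sqrt{\left(64 + 86528\right) - 23885} = \sqrt{86592 - 23885} = \sqrt{62707}$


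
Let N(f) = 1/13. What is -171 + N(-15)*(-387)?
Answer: -2610/13 ≈ -200.77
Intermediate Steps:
N(f) = 1/13
-171 + N(-15)*(-387) = -171 + (1/13)*(-387) = -171 - 387/13 = -2610/13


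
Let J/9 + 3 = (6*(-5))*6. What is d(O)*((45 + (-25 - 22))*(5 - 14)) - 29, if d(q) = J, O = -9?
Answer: -29675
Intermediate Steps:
J = -1647 (J = -27 + 9*((6*(-5))*6) = -27 + 9*(-30*6) = -27 + 9*(-180) = -27 - 1620 = -1647)
d(q) = -1647
d(O)*((45 + (-25 - 22))*(5 - 14)) - 29 = -1647*(45 + (-25 - 22))*(5 - 14) - 29 = -1647*(45 - 47)*(-9) - 29 = -(-3294)*(-9) - 29 = -1647*18 - 29 = -29646 - 29 = -29675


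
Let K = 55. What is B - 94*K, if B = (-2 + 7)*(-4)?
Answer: -5190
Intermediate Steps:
B = -20 (B = 5*(-4) = -20)
B - 94*K = -20 - 94*55 = -20 - 5170 = -5190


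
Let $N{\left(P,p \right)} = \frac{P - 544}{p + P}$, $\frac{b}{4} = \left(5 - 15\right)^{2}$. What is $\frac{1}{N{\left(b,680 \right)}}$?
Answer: $- \frac{15}{2} \approx -7.5$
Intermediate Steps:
$b = 400$ ($b = 4 \left(5 - 15\right)^{2} = 4 \left(-10\right)^{2} = 4 \cdot 100 = 400$)
$N{\left(P,p \right)} = \frac{-544 + P}{P + p}$
$\frac{1}{N{\left(b,680 \right)}} = \frac{1}{\frac{1}{400 + 680} \left(-544 + 400\right)} = \frac{1}{\frac{1}{1080} \left(-144\right)} = \frac{1}{- \frac{2}{15}} = - \frac{15}{2}$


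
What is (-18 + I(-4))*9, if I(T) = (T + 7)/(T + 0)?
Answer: -675/4 ≈ -168.75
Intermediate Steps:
I(T) = (7 + T)/T
(-18 + I(-4))*9 = (-18 + (7 - 4)/(-4))*9 = (-18 - ¼*3)*9 = (-18 - ¾)*9 = -75/4*9 = -675/4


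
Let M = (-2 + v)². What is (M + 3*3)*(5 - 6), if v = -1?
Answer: -18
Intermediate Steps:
M = 9 (M = (-2 - 1)² = (-3)² = 9)
(M + 3*3)*(5 - 6) = (9 + 3*3)*(5 - 6) = (9 + 9)*(-1) = 18*(-1) = -18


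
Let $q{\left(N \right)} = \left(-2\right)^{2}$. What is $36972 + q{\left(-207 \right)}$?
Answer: $36976$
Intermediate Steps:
$q{\left(N \right)} = 4$
$36972 + q{\left(-207 \right)} = 36972 + 4 = 36976$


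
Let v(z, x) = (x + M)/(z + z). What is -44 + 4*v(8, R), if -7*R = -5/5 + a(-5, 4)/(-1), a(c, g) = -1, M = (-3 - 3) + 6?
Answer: -44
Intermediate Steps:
M = 0 (M = -6 + 6 = 0)
R = 0 (R = -(-5/5 - 1/(-1))/7 = -(-5*1/5 - 1*(-1))/7 = -(-1 + 1)/7 = -1/7*0 = 0)
v(z, x) = x/(2*z) (v(z, x) = (x + 0)/(z + z) = x/((2*z)) = x*(1/(2*z)) = x/(2*z))
-44 + 4*v(8, R) = -44 + 4*((1/2)*0/8) = -44 + 4*((1/2)*0*(1/8)) = -44 + 4*0 = -44 + 0 = -44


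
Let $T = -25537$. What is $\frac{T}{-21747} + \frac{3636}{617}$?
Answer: $\frac{94828421}{13417899} \approx 7.0673$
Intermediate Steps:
$\frac{T}{-21747} + \frac{3636}{617} = - \frac{25537}{-21747} + \frac{3636}{617} = \left(-25537\right) \left(- \frac{1}{21747}\right) + 3636 \cdot \frac{1}{617} = \frac{25537}{21747} + \frac{3636}{617} = \frac{94828421}{13417899}$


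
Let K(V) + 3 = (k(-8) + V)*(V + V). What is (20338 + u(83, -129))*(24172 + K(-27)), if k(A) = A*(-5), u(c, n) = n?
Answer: 474244603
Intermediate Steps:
k(A) = -5*A
K(V) = -3 + 2*V*(40 + V) (K(V) = -3 + (-5*(-8) + V)*(V + V) = -3 + (40 + V)*(2*V) = -3 + 2*V*(40 + V))
(20338 + u(83, -129))*(24172 + K(-27)) = (20338 - 129)*(24172 + (-3 + 2*(-27)**2 + 80*(-27))) = 20209*(24172 + (-3 + 2*729 - 2160)) = 20209*(24172 + (-3 + 1458 - 2160)) = 20209*(24172 - 705) = 20209*23467 = 474244603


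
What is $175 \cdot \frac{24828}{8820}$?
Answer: $\frac{10345}{21} \approx 492.62$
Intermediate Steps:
$175 \cdot \frac{24828}{8820} = 175 \cdot 24828 \cdot \frac{1}{8820} = 175 \cdot \frac{2069}{735} = \frac{10345}{21}$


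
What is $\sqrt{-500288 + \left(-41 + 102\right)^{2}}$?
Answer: $i \sqrt{496567} \approx 704.67 i$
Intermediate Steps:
$\sqrt{-500288 + \left(-41 + 102\right)^{2}} = \sqrt{-500288 + 61^{2}} = \sqrt{-500288 + 3721} = \sqrt{-496567} = i \sqrt{496567}$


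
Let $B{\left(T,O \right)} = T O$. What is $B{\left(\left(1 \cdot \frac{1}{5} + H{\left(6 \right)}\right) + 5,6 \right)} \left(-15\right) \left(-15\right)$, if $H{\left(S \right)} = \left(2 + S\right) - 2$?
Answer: $15120$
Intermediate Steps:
$H{\left(S \right)} = S$
$B{\left(T,O \right)} = O T$
$B{\left(\left(1 \cdot \frac{1}{5} + H{\left(6 \right)}\right) + 5,6 \right)} \left(-15\right) \left(-15\right) = 6 \left(\left(1 \cdot \frac{1}{5} + 6\right) + 5\right) \left(-15\right) \left(-15\right) = 6 \left(\left(\frac{1}{5} + 6\right) + 5\right) \left(-15\right) \left(-15\right) = 6 \left(\frac{31}{5} + 5\right) \left(-15\right) \left(-15\right) = 6 \cdot \frac{56}{5} \left(-15\right) \left(-15\right) = \frac{336}{5} \left(-15\right) \left(-15\right) = \left(-1008\right) \left(-15\right) = 15120$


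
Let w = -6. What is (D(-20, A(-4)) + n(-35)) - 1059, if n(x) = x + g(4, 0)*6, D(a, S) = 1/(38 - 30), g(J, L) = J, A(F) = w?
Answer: -8559/8 ≈ -1069.9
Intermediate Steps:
A(F) = -6
D(a, S) = 1/8
n(x) = 24 + x (n(x) = x + 4*6 = x + 24 = 24 + x)
(D(-20, A(-4)) + n(-35)) - 1059 = (1/8 + (24 - 35)) - 1059 = (1/8 - 11) - 1059 = -87/8 - 1059 = -8559/8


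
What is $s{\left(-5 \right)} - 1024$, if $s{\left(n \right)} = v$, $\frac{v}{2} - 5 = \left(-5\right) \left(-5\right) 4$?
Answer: $-814$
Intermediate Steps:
$v = 210$ ($v = 10 + 2 \left(-5\right) \left(-5\right) 4 = 10 + 2 \cdot 25 \cdot 4 = 10 + 2 \cdot 100 = 10 + 200 = 210$)
$s{\left(n \right)} = 210$
$s{\left(-5 \right)} - 1024 = 210 - 1024 = -814$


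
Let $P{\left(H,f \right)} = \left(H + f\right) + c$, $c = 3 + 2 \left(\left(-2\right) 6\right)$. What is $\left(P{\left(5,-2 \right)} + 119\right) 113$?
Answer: $11413$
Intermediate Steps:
$c = -21$ ($c = 3 + 2 \left(-12\right) = 3 - 24 = -21$)
$P{\left(H,f \right)} = -21 + H + f$ ($P{\left(H,f \right)} = \left(H + f\right) - 21 = -21 + H + f$)
$\left(P{\left(5,-2 \right)} + 119\right) 113 = \left(\left(-21 + 5 - 2\right) + 119\right) 113 = \left(-18 + 119\right) 113 = 101 \cdot 113 = 11413$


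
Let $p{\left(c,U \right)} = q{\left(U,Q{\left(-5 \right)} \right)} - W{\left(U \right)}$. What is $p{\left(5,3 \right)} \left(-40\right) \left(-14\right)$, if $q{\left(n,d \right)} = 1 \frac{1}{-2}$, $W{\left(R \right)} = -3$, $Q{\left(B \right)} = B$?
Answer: $1400$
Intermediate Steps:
$q{\left(n,d \right)} = - \frac{1}{2}$ ($q{\left(n,d \right)} = 1 \left(- \frac{1}{2}\right) = - \frac{1}{2}$)
$p{\left(c,U \right)} = \frac{5}{2}$ ($p{\left(c,U \right)} = - \frac{1}{2} - -3 = - \frac{1}{2} + 3 = \frac{5}{2}$)
$p{\left(5,3 \right)} \left(-40\right) \left(-14\right) = \frac{5}{2} \left(-40\right) \left(-14\right) = \left(-100\right) \left(-14\right) = 1400$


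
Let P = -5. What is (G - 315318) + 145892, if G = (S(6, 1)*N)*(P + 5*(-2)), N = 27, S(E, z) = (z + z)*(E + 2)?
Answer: -175906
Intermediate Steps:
S(E, z) = 2*z*(2 + E) (S(E, z) = (2*z)*(2 + E) = 2*z*(2 + E))
G = -6480 (G = ((2*1*(2 + 6))*27)*(-5 + 5*(-2)) = ((2*1*8)*27)*(-5 - 10) = (16*27)*(-15) = 432*(-15) = -6480)
(G - 315318) + 145892 = (-6480 - 315318) + 145892 = -321798 + 145892 = -175906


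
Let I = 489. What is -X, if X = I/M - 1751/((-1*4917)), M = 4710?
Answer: -3550541/7719690 ≈ -0.45993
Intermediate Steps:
X = 3550541/7719690 (X = 489/4710 - 1751/((-1*4917)) = 489*(1/4710) - 1751/(-4917) = 163/1570 - 1751*(-1/4917) = 163/1570 + 1751/4917 = 3550541/7719690 ≈ 0.45993)
-X = -1*3550541/7719690 = -3550541/7719690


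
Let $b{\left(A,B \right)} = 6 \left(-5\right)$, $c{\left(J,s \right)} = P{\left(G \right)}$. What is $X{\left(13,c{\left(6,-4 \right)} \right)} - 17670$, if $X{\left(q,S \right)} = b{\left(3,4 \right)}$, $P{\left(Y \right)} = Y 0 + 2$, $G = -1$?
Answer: $-17700$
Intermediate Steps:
$P{\left(Y \right)} = 2$ ($P{\left(Y \right)} = 0 + 2 = 2$)
$c{\left(J,s \right)} = 2$
$b{\left(A,B \right)} = -30$
$X{\left(q,S \right)} = -30$
$X{\left(13,c{\left(6,-4 \right)} \right)} - 17670 = -30 - 17670 = -17700$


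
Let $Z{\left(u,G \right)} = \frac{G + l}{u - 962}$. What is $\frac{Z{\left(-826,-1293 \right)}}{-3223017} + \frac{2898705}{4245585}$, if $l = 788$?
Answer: $\frac{1113634855829117}{1631084241489444} \approx 0.68276$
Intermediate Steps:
$Z{\left(u,G \right)} = \frac{788 + G}{-962 + u}$ ($Z{\left(u,G \right)} = \frac{G + 788}{u - 962} = \frac{788 + G}{-962 + u}$)
$\frac{Z{\left(-826,-1293 \right)}}{-3223017} + \frac{2898705}{4245585} = \frac{\frac{1}{-962 - 826} \left(788 - 1293\right)}{-3223017} + \frac{2898705}{4245585} = \frac{1}{-1788} \left(-505\right) \left(- \frac{1}{3223017}\right) + 2898705 \cdot \frac{1}{4245585} = \left(- \frac{1}{1788}\right) \left(-505\right) \left(- \frac{1}{3223017}\right) + \frac{193247}{283039} = \frac{505}{1788} \left(- \frac{1}{3223017}\right) + \frac{193247}{283039} = - \frac{505}{5762754396} + \frac{193247}{283039} = \frac{1113634855829117}{1631084241489444}$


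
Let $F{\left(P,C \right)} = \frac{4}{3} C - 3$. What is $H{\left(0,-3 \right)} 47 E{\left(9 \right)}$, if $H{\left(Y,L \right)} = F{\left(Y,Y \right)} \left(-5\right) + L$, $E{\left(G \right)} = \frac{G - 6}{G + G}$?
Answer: $94$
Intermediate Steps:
$F{\left(P,C \right)} = -3 + \frac{4 C}{3}$ ($F{\left(P,C \right)} = 4 \cdot \frac{1}{3} C - 3 = \frac{4 C}{3} - 3 = -3 + \frac{4 C}{3}$)
$E{\left(G \right)} = \frac{-6 + G}{2 G}$
$H{\left(Y,L \right)} = 15 + L - \frac{20 Y}{3}$ ($H{\left(Y,L \right)} = \left(-3 + \frac{4 Y}{3}\right) \left(-5\right) + L = \left(15 - \frac{20 Y}{3}\right) + L = 15 + L - \frac{20 Y}{3}$)
$H{\left(0,-3 \right)} 47 E{\left(9 \right)} = \left(15 - 3 - 0\right) 47 \frac{-6 + 9}{2 \cdot 9} = \left(15 - 3 + 0\right) 47 \cdot \frac{1}{2} \cdot \frac{1}{9} \cdot 3 = 12 \cdot 47 \cdot \frac{1}{6} = 564 \cdot \frac{1}{6} = 94$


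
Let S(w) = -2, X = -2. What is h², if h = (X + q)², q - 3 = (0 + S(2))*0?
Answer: 1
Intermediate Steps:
q = 3 (q = 3 + (0 - 2)*0 = 3 - 2*0 = 3 + 0 = 3)
h = 1 (h = (-2 + 3)² = 1² = 1)
h² = 1² = 1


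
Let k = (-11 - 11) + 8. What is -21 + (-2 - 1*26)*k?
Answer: 371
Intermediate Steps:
k = -14 (k = -22 + 8 = -14)
-21 + (-2 - 1*26)*k = -21 + (-2 - 1*26)*(-14) = -21 + (-2 - 26)*(-14) = -21 - 28*(-14) = -21 + 392 = 371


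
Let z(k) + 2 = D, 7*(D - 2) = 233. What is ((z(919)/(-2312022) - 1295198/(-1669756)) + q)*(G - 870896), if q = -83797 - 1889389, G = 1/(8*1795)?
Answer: 724338826598249367047412/421509740201 ≈ 1.7184e+12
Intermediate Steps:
D = 247/7 (D = 2 + (⅐)*233 = 2 + 233/7 = 247/7 ≈ 35.286)
z(k) = 233/7 (z(k) = -2 + 247/7 = 233/7)
G = 1/14360 ≈ 6.9638e-5
q = -1973186
((z(919)/(-2312022) - 1295198/(-1669756)) + q)*(G - 870896) = (((233/7)/(-2312022) - 1295198/(-1669756)) - 1973186)*(1/14360 - 870896) = (((233/7)*(-1/2312022) - 1295198*(-1/1669756)) - 1973186)*(-12506066559/14360) = ((-233/16184154 + 4727/6094) - 1973186)*(-12506066559/14360) = (19125269014/24656558619 - 1973186)*(-12506066559/14360) = -48651957149921120/24656558619*(-12506066559/14360) = 724338826598249367047412/421509740201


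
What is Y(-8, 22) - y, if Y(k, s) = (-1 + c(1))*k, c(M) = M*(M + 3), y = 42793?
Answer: -42817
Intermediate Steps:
c(M) = M*(3 + M)
Y(k, s) = 3*k (Y(k, s) = (-1 + 1*(3 + 1))*k = (-1 + 1*4)*k = (-1 + 4)*k = 3*k)
Y(-8, 22) - y = 3*(-8) - 1*42793 = -24 - 42793 = -42817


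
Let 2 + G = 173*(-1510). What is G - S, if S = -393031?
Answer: 131799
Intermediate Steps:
G = -261232 (G = -2 + 173*(-1510) = -2 - 261230 = -261232)
G - S = -261232 - 1*(-393031) = -261232 + 393031 = 131799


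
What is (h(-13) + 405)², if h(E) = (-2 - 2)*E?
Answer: 208849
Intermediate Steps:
h(E) = -4*E
(h(-13) + 405)² = (-4*(-13) + 405)² = (52 + 405)² = 457² = 208849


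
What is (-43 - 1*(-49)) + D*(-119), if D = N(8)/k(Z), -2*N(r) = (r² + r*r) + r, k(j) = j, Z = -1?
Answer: -8086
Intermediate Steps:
N(r) = -r² - r/2 (N(r) = -((r² + r*r) + r)/2 = -((r² + r²) + r)/2 = -(2*r² + r)/2 = -(r + 2*r²)/2 = -r² - r/2)
D = 68 (D = -1*8*(½ + 8)/(-1) = -1*8*17/2*(-1) = -68*(-1) = 68)
(-43 - 1*(-49)) + D*(-119) = (-43 - 1*(-49)) + 68*(-119) = (-43 + 49) - 8092 = 6 - 8092 = -8086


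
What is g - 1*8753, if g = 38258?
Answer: 29505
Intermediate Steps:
g - 1*8753 = 38258 - 1*8753 = 38258 - 8753 = 29505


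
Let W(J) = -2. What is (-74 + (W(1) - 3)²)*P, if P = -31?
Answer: 1519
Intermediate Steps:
(-74 + (W(1) - 3)²)*P = (-74 + (-2 - 3)²)*(-31) = (-74 + (-5)²)*(-31) = (-74 + 25)*(-31) = -49*(-31) = 1519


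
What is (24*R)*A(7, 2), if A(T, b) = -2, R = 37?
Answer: -1776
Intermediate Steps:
(24*R)*A(7, 2) = (24*37)*(-2) = 888*(-2) = -1776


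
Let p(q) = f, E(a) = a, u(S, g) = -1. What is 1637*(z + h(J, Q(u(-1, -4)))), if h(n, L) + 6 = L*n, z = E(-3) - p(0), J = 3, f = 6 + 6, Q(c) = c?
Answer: -39288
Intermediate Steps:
f = 12
p(q) = 12
z = -15 (z = -3 - 1*12 = -3 - 12 = -15)
h(n, L) = -6 + L*n
1637*(z + h(J, Q(u(-1, -4)))) = 1637*(-15 + (-6 - 1*3)) = 1637*(-15 + (-6 - 3)) = 1637*(-15 - 9) = 1637*(-24) = -39288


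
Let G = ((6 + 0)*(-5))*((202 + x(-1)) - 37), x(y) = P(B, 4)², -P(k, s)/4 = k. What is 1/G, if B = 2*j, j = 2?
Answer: -1/12630 ≈ -7.9177e-5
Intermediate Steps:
B = 4 (B = 2*2 = 4)
P(k, s) = -4*k
x(y) = 256 (x(y) = (-4*4)² = (-16)² = 256)
G = -12630 (G = ((6 + 0)*(-5))*((202 + 256) - 37) = (6*(-5))*(458 - 37) = -30*421 = -12630)
1/G = 1/(-12630) = -1/12630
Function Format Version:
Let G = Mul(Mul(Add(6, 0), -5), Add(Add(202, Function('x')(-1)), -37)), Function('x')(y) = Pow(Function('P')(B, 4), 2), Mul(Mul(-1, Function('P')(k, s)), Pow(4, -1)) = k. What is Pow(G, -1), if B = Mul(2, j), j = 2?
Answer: Rational(-1, 12630) ≈ -7.9177e-5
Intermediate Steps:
B = 4 (B = Mul(2, 2) = 4)
Function('P')(k, s) = Mul(-4, k)
Function('x')(y) = 256 (Function('x')(y) = Pow(Mul(-4, 4), 2) = Pow(-16, 2) = 256)
G = -12630 (G = Mul(Mul(Add(6, 0), -5), Add(Add(202, 256), -37)) = Mul(Mul(6, -5), Add(458, -37)) = Mul(-30, 421) = -12630)
Pow(G, -1) = Pow(-12630, -1) = Rational(-1, 12630)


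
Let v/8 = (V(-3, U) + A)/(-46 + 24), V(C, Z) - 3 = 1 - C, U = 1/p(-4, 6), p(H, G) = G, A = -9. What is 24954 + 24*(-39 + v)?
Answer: 264390/11 ≈ 24035.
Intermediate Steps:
U = 1/6 ≈ 0.16667
V(C, Z) = 4 - C (V(C, Z) = 3 + (1 - C) = 4 - C)
v = 8/11 (v = 8*(((4 - 1*(-3)) - 9)/(-46 + 24)) = 8*(((4 + 3) - 9)/(-22)) = 8*((7 - 9)*(-1/22)) = 8*(-2*(-1/22)) = 8*(1/11) = 8/11 ≈ 0.72727)
24954 + 24*(-39 + v) = 24954 + 24*(-39 + 8/11) = 24954 + 24*(-421/11) = 24954 - 10104/11 = 264390/11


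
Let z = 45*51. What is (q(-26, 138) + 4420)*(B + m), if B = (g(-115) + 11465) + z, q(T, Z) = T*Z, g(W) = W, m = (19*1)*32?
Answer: 11858496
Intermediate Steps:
m = 608 (m = 19*32 = 608)
z = 2295
B = 13645 (B = (-115 + 11465) + 2295 = 11350 + 2295 = 13645)
(q(-26, 138) + 4420)*(B + m) = (-26*138 + 4420)*(13645 + 608) = (-3588 + 4420)*14253 = 832*14253 = 11858496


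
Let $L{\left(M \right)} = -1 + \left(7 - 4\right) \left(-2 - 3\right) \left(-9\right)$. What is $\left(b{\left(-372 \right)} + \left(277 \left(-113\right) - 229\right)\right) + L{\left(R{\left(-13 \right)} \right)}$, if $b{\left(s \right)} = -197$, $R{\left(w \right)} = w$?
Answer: $-31593$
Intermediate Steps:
$L{\left(M \right)} = 134$ ($L{\left(M \right)} = -1 + 3 \left(-5\right) \left(-9\right) = -1 - -135 = -1 + 135 = 134$)
$\left(b{\left(-372 \right)} + \left(277 \left(-113\right) - 229\right)\right) + L{\left(R{\left(-13 \right)} \right)} = \left(-197 + \left(277 \left(-113\right) - 229\right)\right) + 134 = \left(-197 - 31530\right) + 134 = -31727 + 134 = -31593$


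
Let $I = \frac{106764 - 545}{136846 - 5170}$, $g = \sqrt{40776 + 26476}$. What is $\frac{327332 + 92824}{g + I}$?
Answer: $- \frac{5876508971394864}{1166042158297991} + \frac{14569807573360512 \sqrt{16813}}{1166042158297991} \approx 1615.1$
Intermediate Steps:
$g = 2 \sqrt{16813}$ ($g = \sqrt{67252} = 2 \sqrt{16813} \approx 259.33$)
$I = \frac{106219}{131676} \approx 0.80667$
$\frac{327332 + 92824}{g + I} = \frac{327332 + 92824}{2 \sqrt{16813} + \frac{106219}{131676}} = \frac{420156}{\frac{106219}{131676} + 2 \sqrt{16813}}$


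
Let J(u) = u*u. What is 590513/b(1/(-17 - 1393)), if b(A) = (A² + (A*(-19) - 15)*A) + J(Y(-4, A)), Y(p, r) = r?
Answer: 167714127900/3019 ≈ 5.5553e+7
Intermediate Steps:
J(u) = u²
b(A) = 2*A² + A*(-15 - 19*A) (b(A) = (A² + (A*(-19) - 15)*A) + A² = (A² + (-19*A - 15)*A) + A² = (A² + (-15 - 19*A)*A) + A² = (A² + A*(-15 - 19*A)) + A² = 2*A² + A*(-15 - 19*A))
590513/b(1/(-17 - 1393)) = 590513/(((-15 - 17/(-17 - 1393))/(-17 - 1393))) = 590513/(((-15 - 17/(-1410))/(-1410))) = 590513/((-(-15 - 17*(-1/1410))/1410)) = 590513/((-(-15 + 17/1410)/1410)) = 590513/((-1/1410*(-21133/1410))) = 590513/(21133/1988100) = 590513*(1988100/21133) = 167714127900/3019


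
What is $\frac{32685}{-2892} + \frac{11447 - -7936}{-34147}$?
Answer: $- \frac{390716777}{32917708} \approx -11.87$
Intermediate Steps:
$\frac{32685}{-2892} + \frac{11447 - -7936}{-34147} = 32685 \left(- \frac{1}{2892}\right) + \left(11447 + 7936\right) \left(- \frac{1}{34147}\right) = - \frac{10895}{964} + 19383 \left(- \frac{1}{34147}\right) = - \frac{10895}{964} - \frac{19383}{34147} = - \frac{390716777}{32917708}$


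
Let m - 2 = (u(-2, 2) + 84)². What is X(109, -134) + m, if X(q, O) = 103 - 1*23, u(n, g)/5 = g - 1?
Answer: 8003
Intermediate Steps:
u(n, g) = -5 + 5*g (u(n, g) = 5*(g - 1) = 5*(-1 + g) = -5 + 5*g)
X(q, O) = 80 (X(q, O) = 103 - 23 = 80)
m = 7923 (m = 2 + ((-5 + 5*2) + 84)² = 2 + ((-5 + 10) + 84)² = 2 + (5 + 84)² = 2 + 89² = 2 + 7921 = 7923)
X(109, -134) + m = 80 + 7923 = 8003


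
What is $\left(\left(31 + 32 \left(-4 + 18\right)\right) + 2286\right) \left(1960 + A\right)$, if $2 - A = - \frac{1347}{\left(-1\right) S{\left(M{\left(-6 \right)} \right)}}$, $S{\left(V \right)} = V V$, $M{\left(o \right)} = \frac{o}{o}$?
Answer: $1700475$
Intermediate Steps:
$M{\left(o \right)} = 1$
$S{\left(V \right)} = V^{2}$
$A = -1345$ ($A = 2 - - \frac{1347}{\left(-1\right) 1^{2}} = 2 - - \frac{1347}{\left(-1\right) 1} = 2 - - \frac{1347}{-1} = 2 - \left(-1347\right) \left(-1\right) = 2 - 1347 = -1345$)
$\left(\left(31 + 32 \left(-4 + 18\right)\right) + 2286\right) \left(1960 + A\right) = \left(\left(31 + 32 \left(-4 + 18\right)\right) + 2286\right) \left(1960 - 1345\right) = \left(\left(31 + 32 \cdot 14\right) + 2286\right) 615 = \left(\left(31 + 448\right) + 2286\right) 615 = \left(479 + 2286\right) 615 = 2765 \cdot 615 = 1700475$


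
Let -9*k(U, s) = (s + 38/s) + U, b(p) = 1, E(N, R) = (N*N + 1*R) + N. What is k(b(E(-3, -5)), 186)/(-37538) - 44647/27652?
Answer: -729602671/452032596 ≈ -1.6140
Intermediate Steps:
E(N, R) = N + R + N**2 (E(N, R) = (N**2 + R) + N = (R + N**2) + N = N + R + N**2)
k(U, s) = -38/(9*s) - U/9 - s/9 (k(U, s) = -((s + 38/s) + U)/9 = -(U + s + 38/s)/9 = -38/(9*s) - U/9 - s/9)
k(b(E(-3, -5)), 186)/(-37538) - 44647/27652 = ((1/9)*(-38 - 1*186*(1 + 186))/186)/(-37538) - 44647/27652 = ((1/9)*(1/186)*(-38 - 1*186*187))*(-1/37538) - 44647*1/27652 = ((1/9)*(1/186)*(-38 - 34782))*(-1/37538) - 44647/27652 = ((1/9)*(1/186)*(-34820))*(-1/37538) - 44647/27652 = -17410/837*(-1/37538) - 44647/27652 = 8705/15709653 - 44647/27652 = -729602671/452032596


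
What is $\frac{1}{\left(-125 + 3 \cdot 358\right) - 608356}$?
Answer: $- \frac{1}{607407} \approx -1.6463 \cdot 10^{-6}$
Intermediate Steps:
$\frac{1}{\left(-125 + 3 \cdot 358\right) - 608356} = \frac{1}{\left(-125 + 1074\right) - 608356} = \frac{1}{949 - 608356} = \frac{1}{-607407} = - \frac{1}{607407}$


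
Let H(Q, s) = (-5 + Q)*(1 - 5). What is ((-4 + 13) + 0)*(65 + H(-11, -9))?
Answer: 1161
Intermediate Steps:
H(Q, s) = 20 - 4*Q (H(Q, s) = (-5 + Q)*(-4) = 20 - 4*Q)
((-4 + 13) + 0)*(65 + H(-11, -9)) = ((-4 + 13) + 0)*(65 + (20 - 4*(-11))) = (9 + 0)*(65 + (20 + 44)) = 9*(65 + 64) = 9*129 = 1161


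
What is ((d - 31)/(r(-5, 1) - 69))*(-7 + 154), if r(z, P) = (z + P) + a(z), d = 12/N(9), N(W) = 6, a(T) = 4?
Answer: 1421/23 ≈ 61.783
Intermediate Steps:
d = 2 (d = 12/6 = 12*(⅙) = 2)
r(z, P) = 4 + P + z (r(z, P) = (z + P) + 4 = (P + z) + 4 = 4 + P + z)
((d - 31)/(r(-5, 1) - 69))*(-7 + 154) = ((2 - 31)/((4 + 1 - 5) - 69))*(-7 + 154) = -29/(0 - 69)*147 = -29/(-69)*147 = -29*(-1/69)*147 = (29/69)*147 = 1421/23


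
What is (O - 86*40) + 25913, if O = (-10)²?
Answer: 22573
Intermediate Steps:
O = 100
(O - 86*40) + 25913 = (100 - 86*40) + 25913 = (100 - 3440) + 25913 = -3340 + 25913 = 22573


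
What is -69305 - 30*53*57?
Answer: -159935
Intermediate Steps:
-69305 - 30*53*57 = -69305 - 1590*57 = -69305 - 1*90630 = -69305 - 90630 = -159935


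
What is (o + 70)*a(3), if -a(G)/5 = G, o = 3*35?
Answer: -2625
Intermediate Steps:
o = 105
a(G) = -5*G
(o + 70)*a(3) = (105 + 70)*(-5*3) = 175*(-15) = -2625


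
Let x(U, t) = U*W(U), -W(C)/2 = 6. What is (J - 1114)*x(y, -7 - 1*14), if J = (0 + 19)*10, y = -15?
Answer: -166320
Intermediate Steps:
W(C) = -12 (W(C) = -2*6 = -12)
x(U, t) = -12*U (x(U, t) = U*(-12) = -12*U)
J = 190 (J = 19*10 = 190)
(J - 1114)*x(y, -7 - 1*14) = (190 - 1114)*(-12*(-15)) = -924*180 = -166320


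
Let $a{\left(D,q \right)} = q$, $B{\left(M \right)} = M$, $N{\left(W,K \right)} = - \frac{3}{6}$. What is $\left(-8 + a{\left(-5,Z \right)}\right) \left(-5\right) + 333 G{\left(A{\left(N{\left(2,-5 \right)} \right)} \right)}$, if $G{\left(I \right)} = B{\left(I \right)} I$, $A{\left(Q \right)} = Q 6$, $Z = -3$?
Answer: $3052$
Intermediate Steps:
$N{\left(W,K \right)} = - \frac{1}{2}$ ($N{\left(W,K \right)} = \left(-3\right) \frac{1}{6} = - \frac{1}{2}$)
$A{\left(Q \right)} = 6 Q$
$G{\left(I \right)} = I^{2}$ ($G{\left(I \right)} = I I = I^{2}$)
$\left(-8 + a{\left(-5,Z \right)}\right) \left(-5\right) + 333 G{\left(A{\left(N{\left(2,-5 \right)} \right)} \right)} = \left(-8 - 3\right) \left(-5\right) + 333 \left(6 \left(- \frac{1}{2}\right)\right)^{2} = \left(-11\right) \left(-5\right) + 333 \left(-3\right)^{2} = 55 + 333 \cdot 9 = 55 + 2997 = 3052$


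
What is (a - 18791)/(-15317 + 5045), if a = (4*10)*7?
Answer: 173/96 ≈ 1.8021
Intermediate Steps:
a = 280 (a = 40*7 = 280)
(a - 18791)/(-15317 + 5045) = (280 - 18791)/(-15317 + 5045) = -18511/(-10272) = -18511*(-1/10272) = 173/96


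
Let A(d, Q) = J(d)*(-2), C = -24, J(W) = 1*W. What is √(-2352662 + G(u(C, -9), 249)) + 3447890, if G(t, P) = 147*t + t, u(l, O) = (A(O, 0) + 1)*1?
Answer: 3447890 + 5*I*√93994 ≈ 3.4479e+6 + 1532.9*I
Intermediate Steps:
J(W) = W
A(d, Q) = -2*d (A(d, Q) = d*(-2) = -2*d)
u(l, O) = 1 - 2*O (u(l, O) = (-2*O + 1)*1 = (1 - 2*O)*1 = 1 - 2*O)
G(t, P) = 148*t
√(-2352662 + G(u(C, -9), 249)) + 3447890 = √(-2352662 + 148*(1 - 2*(-9))) + 3447890 = √(-2352662 + 148*(1 + 18)) + 3447890 = √(-2352662 + 148*19) + 3447890 = √(-2352662 + 2812) + 3447890 = √(-2349850) + 3447890 = 5*I*√93994 + 3447890 = 3447890 + 5*I*√93994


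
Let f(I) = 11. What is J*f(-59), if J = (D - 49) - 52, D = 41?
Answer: -660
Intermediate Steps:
J = -60 (J = (41 - 49) - 52 = -8 - 52 = -60)
J*f(-59) = -60*11 = -660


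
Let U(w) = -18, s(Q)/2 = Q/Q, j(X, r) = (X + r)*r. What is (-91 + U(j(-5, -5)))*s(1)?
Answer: -218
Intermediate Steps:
j(X, r) = r*(X + r)
s(Q) = 2 (s(Q) = 2*(Q/Q) = 2*1 = 2)
(-91 + U(j(-5, -5)))*s(1) = (-91 - 18)*2 = -109*2 = -218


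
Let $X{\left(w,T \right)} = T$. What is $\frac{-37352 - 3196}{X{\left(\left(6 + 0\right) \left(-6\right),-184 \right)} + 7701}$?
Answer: $- \frac{40548}{7517} \approx -5.3942$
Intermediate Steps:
$\frac{-37352 - 3196}{X{\left(\left(6 + 0\right) \left(-6\right),-184 \right)} + 7701} = \frac{-37352 - 3196}{-184 + 7701} = - \frac{40548}{7517}$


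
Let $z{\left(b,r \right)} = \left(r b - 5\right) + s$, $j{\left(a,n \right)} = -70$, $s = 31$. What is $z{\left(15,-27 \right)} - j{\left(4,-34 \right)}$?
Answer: $-309$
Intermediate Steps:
$z{\left(b,r \right)} = 26 + b r$ ($z{\left(b,r \right)} = \left(r b - 5\right) + 31 = \left(b r - 5\right) + 31 = \left(-5 + b r\right) + 31 = 26 + b r$)
$z{\left(15,-27 \right)} - j{\left(4,-34 \right)} = \left(26 + 15 \left(-27\right)\right) - -70 = \left(26 - 405\right) + 70 = -379 + 70 = -309$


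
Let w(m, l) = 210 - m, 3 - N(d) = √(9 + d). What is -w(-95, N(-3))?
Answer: -305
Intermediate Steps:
N(d) = 3 - √(9 + d)
-w(-95, N(-3)) = -(210 - 1*(-95)) = -(210 + 95) = -1*305 = -305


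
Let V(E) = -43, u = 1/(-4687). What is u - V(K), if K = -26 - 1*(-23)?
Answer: 201540/4687 ≈ 43.000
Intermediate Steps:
u = -1/4687 ≈ -0.00021336
K = -3 (K = -26 + 23 = -3)
u - V(K) = -1/4687 - 1*(-43) = -1/4687 + 43 = 201540/4687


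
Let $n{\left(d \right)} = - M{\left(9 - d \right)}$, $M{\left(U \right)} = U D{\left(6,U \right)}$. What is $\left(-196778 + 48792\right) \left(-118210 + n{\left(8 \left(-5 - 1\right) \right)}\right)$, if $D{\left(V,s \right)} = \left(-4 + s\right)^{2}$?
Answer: $41187907478$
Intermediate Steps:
$M{\left(U \right)} = U \left(-4 + U\right)^{2}$
$n{\left(d \right)} = - \left(5 - d\right)^{2} \left(9 - d\right)$ ($n{\left(d \right)} = - \left(9 - d\right) \left(-4 - \left(-9 + d\right)\right)^{2} = - \left(9 - d\right) \left(5 - d\right)^{2} = - \left(5 - d\right)^{2} \left(9 - d\right)$)
$\left(-196778 + 48792\right) \left(-118210 + n{\left(8 \left(-5 - 1\right) \right)}\right) = \left(-196778 + 48792\right) \left(-118210 + \left(-5 + 8 \left(-5 - 1\right)\right)^{2} \left(-9 + 8 \left(-5 - 1\right)\right)\right) = - 147986 \left(-118210 + \left(-5 + 8 \left(-6\right)\right)^{2} \left(-9 + 8 \left(-6\right)\right)\right) = - 147986 \left(-118210 + \left(-5 - 48\right)^{2} \left(-9 - 48\right)\right) = - 147986 \left(-118210 + \left(-53\right)^{2} \left(-57\right)\right) = - 147986 \left(-118210 + 2809 \left(-57\right)\right) = - 147986 \left(-118210 - 160113\right) = \left(-147986\right) \left(-278323\right) = 41187907478$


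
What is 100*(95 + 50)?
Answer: 14500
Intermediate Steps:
100*(95 + 50) = 100*145 = 14500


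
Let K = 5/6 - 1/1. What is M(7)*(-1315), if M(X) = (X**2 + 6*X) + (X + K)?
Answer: -771905/6 ≈ -1.2865e+5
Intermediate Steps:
K = -1/6 (K = 5*(1/6) - 1*1 = 5/6 - 1 = -1/6 ≈ -0.16667)
M(X) = -1/6 + X**2 + 7*X (M(X) = (X**2 + 6*X) + (X - 1/6) = (X**2 + 6*X) + (-1/6 + X) = -1/6 + X**2 + 7*X)
M(7)*(-1315) = (-1/6 + 7**2 + 7*7)*(-1315) = (-1/6 + 49 + 49)*(-1315) = (587/6)*(-1315) = -771905/6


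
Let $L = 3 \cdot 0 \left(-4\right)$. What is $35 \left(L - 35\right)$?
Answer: $-1225$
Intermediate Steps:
$L = 0$ ($L = 0 \left(-4\right) = 0$)
$35 \left(L - 35\right) = 35 \left(0 - 35\right) = 35 \left(-35\right) = -1225$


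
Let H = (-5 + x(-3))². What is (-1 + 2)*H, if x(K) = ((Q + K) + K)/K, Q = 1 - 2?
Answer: 64/9 ≈ 7.1111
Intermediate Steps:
Q = -1
x(K) = (-1 + 2*K)/K (x(K) = ((-1 + K) + K)/K = (-1 + 2*K)/K)
H = 64/9 (H = (-5 + (2 - 1/(-3)))² = (-5 + (2 - 1*(-⅓)))² = (-5 + (2 + ⅓))² = (-5 + 7/3)² = (-8/3)² = 64/9 ≈ 7.1111)
(-1 + 2)*H = (-1 + 2)*(64/9) = 1*(64/9) = 64/9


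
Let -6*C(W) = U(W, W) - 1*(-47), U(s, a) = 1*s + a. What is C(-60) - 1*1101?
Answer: -6533/6 ≈ -1088.8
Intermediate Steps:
U(s, a) = a + s (U(s, a) = s + a = a + s)
C(W) = -47/6 - W/3 (C(W) = -((W + W) - 1*(-47))/6 = -(2*W + 47)/6 = -(47 + 2*W)/6 = -47/6 - W/3)
C(-60) - 1*1101 = (-47/6 - 1/3*(-60)) - 1*1101 = (-47/6 + 20) - 1101 = 73/6 - 1101 = -6533/6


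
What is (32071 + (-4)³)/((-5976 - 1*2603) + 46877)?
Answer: 10669/12766 ≈ 0.83574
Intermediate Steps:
(32071 + (-4)³)/((-5976 - 1*2603) + 46877) = (32071 - 64)/((-5976 - 2603) + 46877) = 32007/(-8579 + 46877) = 32007/38298 = 32007*(1/38298) = 10669/12766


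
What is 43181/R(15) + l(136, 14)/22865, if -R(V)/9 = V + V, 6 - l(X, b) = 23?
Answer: -11615743/72630 ≈ -159.93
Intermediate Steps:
l(X, b) = -17 (l(X, b) = 6 - 1*23 = 6 - 23 = -17)
R(V) = -18*V (R(V) = -9*(V + V) = -18*V)
43181/R(15) + l(136, 14)/22865 = 43181/((-18*15)) - 17/22865 = 43181/(-270) - 17*1/22865 = 43181*(-1/270) - 1/1345 = -43181/270 - 1/1345 = -11615743/72630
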